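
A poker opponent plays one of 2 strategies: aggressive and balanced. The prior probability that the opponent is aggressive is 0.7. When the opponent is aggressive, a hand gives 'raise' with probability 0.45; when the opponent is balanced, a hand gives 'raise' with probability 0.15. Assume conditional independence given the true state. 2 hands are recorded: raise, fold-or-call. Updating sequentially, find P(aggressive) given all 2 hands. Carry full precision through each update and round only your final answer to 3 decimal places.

After 'raise': P(aggressive) = 0.45·0.7000 / (0.45·0.7000 + 0.15·0.3000) ≈ 0.8750
After 'fold-or-call': P(aggressive) = 0.55·0.8750 / (0.55·0.8750 + 0.85·0.1250) ≈ 0.8191

0.819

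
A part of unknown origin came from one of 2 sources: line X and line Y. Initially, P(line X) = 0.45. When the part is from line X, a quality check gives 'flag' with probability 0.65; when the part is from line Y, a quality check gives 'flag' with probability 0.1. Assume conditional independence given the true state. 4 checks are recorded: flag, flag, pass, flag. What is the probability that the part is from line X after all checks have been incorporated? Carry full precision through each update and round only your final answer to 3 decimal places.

0.989

After 'flag': P(line X) = 0.65·0.4500 / (0.65·0.4500 + 0.1·0.5500) ≈ 0.8417
After 'flag': P(line X) = 0.65·0.8417 / (0.65·0.8417 + 0.1·0.1583) ≈ 0.9719
After 'pass': P(line X) = 0.35·0.9719 / (0.35·0.9719 + 0.9·0.0281) ≈ 0.9308
After 'flag': P(line X) = 0.65·0.9308 / (0.65·0.9308 + 0.1·0.0692) ≈ 0.9887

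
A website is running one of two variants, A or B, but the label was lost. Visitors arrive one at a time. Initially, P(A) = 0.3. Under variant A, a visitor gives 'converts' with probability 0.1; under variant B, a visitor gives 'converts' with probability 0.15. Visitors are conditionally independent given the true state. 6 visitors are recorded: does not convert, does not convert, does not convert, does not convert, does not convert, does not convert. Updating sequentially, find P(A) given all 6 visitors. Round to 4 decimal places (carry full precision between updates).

Each posterior becomes the prior for the next update.
After 'does not convert': P(A) = 0.9·0.3000 / (0.9·0.3000 + 0.85·0.7000) ≈ 0.3121
After 'does not convert': P(A) = 0.9·0.3121 / (0.9·0.3121 + 0.85·0.6879) ≈ 0.3245
After 'does not convert': P(A) = 0.9·0.3245 / (0.9·0.3245 + 0.85·0.6755) ≈ 0.3372
After 'does not convert': P(A) = 0.9·0.3372 / (0.9·0.3372 + 0.85·0.6628) ≈ 0.3501
After 'does not convert': P(A) = 0.9·0.3501 / (0.9·0.3501 + 0.85·0.6499) ≈ 0.3632
After 'does not convert': P(A) = 0.9·0.3632 / (0.9·0.3632 + 0.85·0.6368) ≈ 0.3765

0.3765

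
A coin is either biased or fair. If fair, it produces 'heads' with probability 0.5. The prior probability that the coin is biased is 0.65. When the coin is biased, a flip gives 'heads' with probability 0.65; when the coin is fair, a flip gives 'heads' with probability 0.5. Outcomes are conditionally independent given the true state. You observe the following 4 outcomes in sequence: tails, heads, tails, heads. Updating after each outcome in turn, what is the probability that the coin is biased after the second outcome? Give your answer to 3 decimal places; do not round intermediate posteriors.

Each posterior becomes the prior for the next update.
After 'tails': P(biased) = 0.35·0.6500 / (0.35·0.6500 + 0.5·0.3500) ≈ 0.5652
After 'heads': P(biased) = 0.65·0.5652 / (0.65·0.5652 + 0.5·0.4348) ≈ 0.6283

0.628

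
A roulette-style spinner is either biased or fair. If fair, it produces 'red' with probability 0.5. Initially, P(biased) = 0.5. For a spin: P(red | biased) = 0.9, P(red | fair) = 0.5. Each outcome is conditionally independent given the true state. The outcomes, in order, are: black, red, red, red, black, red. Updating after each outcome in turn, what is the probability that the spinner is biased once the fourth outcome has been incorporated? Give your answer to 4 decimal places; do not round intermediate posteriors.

After 'black': P(biased) = 0.1·0.5000 / (0.1·0.5000 + 0.5·0.5000) ≈ 0.1667
After 'red': P(biased) = 0.9·0.1667 / (0.9·0.1667 + 0.5·0.8333) ≈ 0.2647
After 'red': P(biased) = 0.9·0.2647 / (0.9·0.2647 + 0.5·0.7353) ≈ 0.3932
After 'red': P(biased) = 0.9·0.3932 / (0.9·0.3932 + 0.5·0.6068) ≈ 0.5384

0.5384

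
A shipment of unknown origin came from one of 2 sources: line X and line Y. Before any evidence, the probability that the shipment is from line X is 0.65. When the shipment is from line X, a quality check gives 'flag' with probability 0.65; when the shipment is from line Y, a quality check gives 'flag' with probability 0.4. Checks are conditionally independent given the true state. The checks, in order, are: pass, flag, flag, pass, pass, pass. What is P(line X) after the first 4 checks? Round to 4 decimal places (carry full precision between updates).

0.6253

After 'pass': P(line X) = 0.35·0.6500 / (0.35·0.6500 + 0.6·0.3500) ≈ 0.5200
After 'flag': P(line X) = 0.65·0.5200 / (0.65·0.5200 + 0.4·0.4800) ≈ 0.6377
After 'flag': P(line X) = 0.65·0.6377 / (0.65·0.6377 + 0.4·0.3623) ≈ 0.7410
After 'pass': P(line X) = 0.35·0.7410 / (0.35·0.7410 + 0.6·0.2590) ≈ 0.6253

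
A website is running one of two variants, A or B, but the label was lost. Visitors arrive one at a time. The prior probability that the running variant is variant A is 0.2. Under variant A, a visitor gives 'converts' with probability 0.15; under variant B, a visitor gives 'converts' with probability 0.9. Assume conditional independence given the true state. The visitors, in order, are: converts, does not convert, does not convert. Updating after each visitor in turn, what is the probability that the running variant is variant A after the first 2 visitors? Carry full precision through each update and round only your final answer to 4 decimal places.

0.2615

After 'converts': P(A) = 0.15·0.2000 / (0.15·0.2000 + 0.9·0.8000) ≈ 0.0400
After 'does not convert': P(A) = 0.85·0.0400 / (0.85·0.0400 + 0.1·0.9600) ≈ 0.2615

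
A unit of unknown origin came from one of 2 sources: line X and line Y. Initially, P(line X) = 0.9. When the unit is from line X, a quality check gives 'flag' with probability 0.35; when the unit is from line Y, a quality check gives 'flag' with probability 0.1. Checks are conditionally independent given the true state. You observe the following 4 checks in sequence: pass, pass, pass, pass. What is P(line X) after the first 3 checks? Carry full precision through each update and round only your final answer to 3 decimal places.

Each posterior becomes the prior for the next update.
After 'pass': P(line X) = 0.65·0.9000 / (0.65·0.9000 + 0.9·0.1000) ≈ 0.8667
After 'pass': P(line X) = 0.65·0.8667 / (0.65·0.8667 + 0.9·0.1333) ≈ 0.8244
After 'pass': P(line X) = 0.65·0.8244 / (0.65·0.8244 + 0.9·0.1756) ≈ 0.7722

0.772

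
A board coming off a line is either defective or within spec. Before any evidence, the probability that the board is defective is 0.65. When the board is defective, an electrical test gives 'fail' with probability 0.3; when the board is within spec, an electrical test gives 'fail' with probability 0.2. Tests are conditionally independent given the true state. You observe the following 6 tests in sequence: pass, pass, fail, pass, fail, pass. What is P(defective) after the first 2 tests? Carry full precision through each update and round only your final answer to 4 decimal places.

After 'pass': P(defective) = 0.7·0.6500 / (0.7·0.6500 + 0.8·0.3500) ≈ 0.6190
After 'pass': P(defective) = 0.7·0.6190 / (0.7·0.6190 + 0.8·0.3810) ≈ 0.5871

0.5871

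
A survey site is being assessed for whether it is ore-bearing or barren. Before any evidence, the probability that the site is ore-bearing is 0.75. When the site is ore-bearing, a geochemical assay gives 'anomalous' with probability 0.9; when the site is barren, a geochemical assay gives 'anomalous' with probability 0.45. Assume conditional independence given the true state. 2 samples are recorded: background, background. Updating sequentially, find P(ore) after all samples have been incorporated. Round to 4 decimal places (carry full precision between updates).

After 'background': P(ore) = 0.1·0.7500 / (0.1·0.7500 + 0.55·0.2500) ≈ 0.3529
After 'background': P(ore) = 0.1·0.3529 / (0.1·0.3529 + 0.55·0.6471) ≈ 0.0902

0.0902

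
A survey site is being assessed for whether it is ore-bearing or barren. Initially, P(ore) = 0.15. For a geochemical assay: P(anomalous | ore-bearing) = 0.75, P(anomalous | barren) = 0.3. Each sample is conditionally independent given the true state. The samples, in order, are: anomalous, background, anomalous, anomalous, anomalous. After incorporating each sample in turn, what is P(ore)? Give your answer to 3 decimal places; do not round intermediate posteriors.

After 'anomalous': P(ore) = 0.75·0.1500 / (0.75·0.1500 + 0.3·0.8500) ≈ 0.3061
After 'background': P(ore) = 0.25·0.3061 / (0.25·0.3061 + 0.7·0.6939) ≈ 0.1361
After 'anomalous': P(ore) = 0.75·0.1361 / (0.75·0.1361 + 0.3·0.8639) ≈ 0.2826
After 'anomalous': P(ore) = 0.75·0.2826 / (0.75·0.2826 + 0.3·0.7174) ≈ 0.4962
After 'anomalous': P(ore) = 0.75·0.4962 / (0.75·0.4962 + 0.3·0.5038) ≈ 0.7111

0.711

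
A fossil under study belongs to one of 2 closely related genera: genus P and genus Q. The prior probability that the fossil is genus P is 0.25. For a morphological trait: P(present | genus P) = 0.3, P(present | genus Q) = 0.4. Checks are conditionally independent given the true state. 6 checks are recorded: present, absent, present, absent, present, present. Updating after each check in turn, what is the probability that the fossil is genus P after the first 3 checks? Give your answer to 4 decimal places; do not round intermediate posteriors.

0.1795

Each posterior becomes the prior for the next update.
After 'present': P(genus P) = 0.3·0.2500 / (0.3·0.2500 + 0.4·0.7500) ≈ 0.2000
After 'absent': P(genus P) = 0.7·0.2000 / (0.7·0.2000 + 0.6·0.8000) ≈ 0.2258
After 'present': P(genus P) = 0.3·0.2258 / (0.3·0.2258 + 0.4·0.7742) ≈ 0.1795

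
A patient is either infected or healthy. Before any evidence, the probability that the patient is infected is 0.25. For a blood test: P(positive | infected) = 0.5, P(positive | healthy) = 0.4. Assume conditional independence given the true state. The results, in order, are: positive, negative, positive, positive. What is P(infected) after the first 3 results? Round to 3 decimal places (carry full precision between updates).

Each posterior becomes the prior for the next update.
After 'positive': P(infected) = 0.5·0.2500 / (0.5·0.2500 + 0.4·0.7500) ≈ 0.2941
After 'negative': P(infected) = 0.5·0.2941 / (0.5·0.2941 + 0.6·0.7059) ≈ 0.2577
After 'positive': P(infected) = 0.5·0.2577 / (0.5·0.2577 + 0.4·0.7423) ≈ 0.3027

0.303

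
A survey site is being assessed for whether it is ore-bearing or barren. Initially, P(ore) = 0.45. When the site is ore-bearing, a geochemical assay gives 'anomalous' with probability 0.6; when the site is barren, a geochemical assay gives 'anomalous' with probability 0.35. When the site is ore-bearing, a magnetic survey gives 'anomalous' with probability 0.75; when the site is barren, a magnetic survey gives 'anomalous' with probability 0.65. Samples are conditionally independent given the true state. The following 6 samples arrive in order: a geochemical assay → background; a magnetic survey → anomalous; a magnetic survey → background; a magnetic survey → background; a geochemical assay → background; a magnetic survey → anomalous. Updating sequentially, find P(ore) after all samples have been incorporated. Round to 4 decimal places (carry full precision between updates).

0.1739

After a geochemical assay='background': P(ore) = 0.4·0.4500 / (0.4·0.4500 + 0.65·0.5500) ≈ 0.3349
After a magnetic survey='anomalous': P(ore) = 0.75·0.3349 / (0.75·0.3349 + 0.65·0.6651) ≈ 0.3675
After a magnetic survey='background': P(ore) = 0.25·0.3675 / (0.25·0.3675 + 0.35·0.6325) ≈ 0.2933
After a magnetic survey='background': P(ore) = 0.25·0.2933 / (0.25·0.2933 + 0.35·0.7067) ≈ 0.2286
After a geochemical assay='background': P(ore) = 0.4·0.2286 / (0.4·0.2286 + 0.65·0.7714) ≈ 0.1543
After a magnetic survey='anomalous': P(ore) = 0.75·0.1543 / (0.75·0.1543 + 0.65·0.8457) ≈ 0.1739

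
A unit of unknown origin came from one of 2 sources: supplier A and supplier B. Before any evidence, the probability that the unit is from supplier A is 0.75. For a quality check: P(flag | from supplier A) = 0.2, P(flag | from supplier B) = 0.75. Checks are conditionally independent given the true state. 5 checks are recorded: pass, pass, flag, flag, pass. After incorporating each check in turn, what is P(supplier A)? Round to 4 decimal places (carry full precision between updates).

0.8749

After 'pass': P(supplier A) = 0.8·0.7500 / (0.8·0.7500 + 0.25·0.2500) ≈ 0.9057
After 'pass': P(supplier A) = 0.8·0.9057 / (0.8·0.9057 + 0.25·0.0943) ≈ 0.9685
After 'flag': P(supplier A) = 0.2·0.9685 / (0.2·0.9685 + 0.75·0.0315) ≈ 0.8912
After 'flag': P(supplier A) = 0.2·0.8912 / (0.2·0.8912 + 0.75·0.1088) ≈ 0.6860
After 'pass': P(supplier A) = 0.8·0.6860 / (0.8·0.6860 + 0.25·0.3140) ≈ 0.8749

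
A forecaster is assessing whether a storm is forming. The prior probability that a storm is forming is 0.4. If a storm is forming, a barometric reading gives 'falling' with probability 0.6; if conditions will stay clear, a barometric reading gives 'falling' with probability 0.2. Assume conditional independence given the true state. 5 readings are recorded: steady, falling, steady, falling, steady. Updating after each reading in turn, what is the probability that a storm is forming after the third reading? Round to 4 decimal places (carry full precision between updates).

After 'steady': P(storm) = 0.4·0.4000 / (0.4·0.4000 + 0.8·0.6000) ≈ 0.2500
After 'falling': P(storm) = 0.6·0.2500 / (0.6·0.2500 + 0.2·0.7500) ≈ 0.5000
After 'steady': P(storm) = 0.4·0.5000 / (0.4·0.5000 + 0.8·0.5000) ≈ 0.3333

0.3333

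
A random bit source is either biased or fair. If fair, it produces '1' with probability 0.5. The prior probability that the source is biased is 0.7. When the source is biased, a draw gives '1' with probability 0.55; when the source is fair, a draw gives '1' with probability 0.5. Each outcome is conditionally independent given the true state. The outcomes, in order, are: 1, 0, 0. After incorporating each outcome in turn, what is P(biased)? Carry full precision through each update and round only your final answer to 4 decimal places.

After '1': P(biased) = 0.55·0.7000 / (0.55·0.7000 + 0.5·0.3000) ≈ 0.7196
After '0': P(biased) = 0.45·0.7196 / (0.45·0.7196 + 0.5·0.2804) ≈ 0.6979
After '0': P(biased) = 0.45·0.6979 / (0.45·0.6979 + 0.5·0.3021) ≈ 0.6752

0.6752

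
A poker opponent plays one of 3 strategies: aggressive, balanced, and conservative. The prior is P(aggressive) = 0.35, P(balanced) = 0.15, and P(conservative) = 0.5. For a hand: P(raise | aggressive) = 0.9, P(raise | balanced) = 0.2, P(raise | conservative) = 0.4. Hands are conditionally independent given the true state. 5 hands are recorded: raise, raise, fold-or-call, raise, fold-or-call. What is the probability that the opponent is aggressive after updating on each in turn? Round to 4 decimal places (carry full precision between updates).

0.1719

After 'raise': normaliser = 0.9·0.3500 + 0.2·0.1500 + 0.4·0.5000; P(aggressive) ≈ 0.5780, P(balanced) ≈ 0.0550, P(conservative) ≈ 0.3670
After 'raise': normaliser = 0.9·0.5780 + 0.2·0.0550 + 0.4·0.3670; P(aggressive) ≈ 0.7673, P(balanced) ≈ 0.0162, P(conservative) ≈ 0.2165
After 'fold-or-call': normaliser = 0.1·0.7673 + 0.8·0.0162 + 0.6·0.2165; P(aggressive) ≈ 0.3494, P(balanced) ≈ 0.0591, P(conservative) ≈ 0.5915
After 'raise': normaliser = 0.9·0.3494 + 0.2·0.0591 + 0.4·0.5915; P(aggressive) ≈ 0.5586, P(balanced) ≈ 0.0210, P(conservative) ≈ 0.4204
After 'fold-or-call': normaliser = 0.1·0.5586 + 0.8·0.0210 + 0.6·0.4204; P(aggressive) ≈ 0.1719, P(balanced) ≈ 0.0518, P(conservative) ≈ 0.7763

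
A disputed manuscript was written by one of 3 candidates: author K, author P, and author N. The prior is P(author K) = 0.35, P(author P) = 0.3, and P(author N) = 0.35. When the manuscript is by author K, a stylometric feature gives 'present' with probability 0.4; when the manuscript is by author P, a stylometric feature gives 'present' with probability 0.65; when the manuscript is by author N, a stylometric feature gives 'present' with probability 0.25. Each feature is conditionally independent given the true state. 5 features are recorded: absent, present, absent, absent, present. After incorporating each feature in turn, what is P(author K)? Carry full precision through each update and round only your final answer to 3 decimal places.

0.452

Apply Bayes' rule sequentially, carrying P(author K) forward.
After 'absent': normaliser = 0.6·0.3500 + 0.35·0.3000 + 0.75·0.3500; P(author K) ≈ 0.3636, P(author P) ≈ 0.1818, P(author N) ≈ 0.4545
After 'present': normaliser = 0.4·0.3636 + 0.65·0.1818 + 0.25·0.4545; P(author K) ≈ 0.3855, P(author P) ≈ 0.3133, P(author N) ≈ 0.3012
After 'absent': normaliser = 0.6·0.3855 + 0.35·0.3133 + 0.75·0.3012; P(author K) ≈ 0.4081, P(author P) ≈ 0.1934, P(author N) ≈ 0.3985
After 'absent': normaliser = 0.6·0.4081 + 0.35·0.1934 + 0.75·0.3985; P(author K) ≈ 0.4005, P(author P) ≈ 0.1107, P(author N) ≈ 0.4888
After 'present': normaliser = 0.4·0.4005 + 0.65·0.1107 + 0.25·0.4888; P(author K) ≈ 0.4520, P(author P) ≈ 0.2031, P(author N) ≈ 0.3449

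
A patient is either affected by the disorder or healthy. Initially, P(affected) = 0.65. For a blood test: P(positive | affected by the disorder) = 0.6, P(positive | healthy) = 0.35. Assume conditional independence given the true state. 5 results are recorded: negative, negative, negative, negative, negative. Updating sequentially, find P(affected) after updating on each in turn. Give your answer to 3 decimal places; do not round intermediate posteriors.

0.141

After 'negative': P(affected) = 0.4·0.6500 / (0.4·0.6500 + 0.65·0.3500) ≈ 0.5333
After 'negative': P(affected) = 0.4·0.5333 / (0.4·0.5333 + 0.65·0.4667) ≈ 0.4129
After 'negative': P(affected) = 0.4·0.4129 / (0.4·0.4129 + 0.65·0.5871) ≈ 0.3021
After 'negative': P(affected) = 0.4·0.3021 / (0.4·0.3021 + 0.65·0.6979) ≈ 0.2103
After 'negative': P(affected) = 0.4·0.2103 / (0.4·0.2103 + 0.65·0.7897) ≈ 0.1408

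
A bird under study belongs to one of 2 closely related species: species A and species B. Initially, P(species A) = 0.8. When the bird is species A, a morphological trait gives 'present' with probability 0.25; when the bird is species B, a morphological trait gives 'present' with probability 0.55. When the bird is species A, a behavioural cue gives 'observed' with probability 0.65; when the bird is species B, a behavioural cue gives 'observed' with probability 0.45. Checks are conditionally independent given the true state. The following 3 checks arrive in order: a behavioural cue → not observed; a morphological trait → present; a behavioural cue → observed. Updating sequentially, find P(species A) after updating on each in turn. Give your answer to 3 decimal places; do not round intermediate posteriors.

0.626

After a behavioural cue='not observed': P(species A) = 0.35·0.8000 / (0.35·0.8000 + 0.55·0.2000) ≈ 0.7179
After a morphological trait='present': P(species A) = 0.25·0.7179 / (0.25·0.7179 + 0.55·0.2821) ≈ 0.5364
After a behavioural cue='observed': P(species A) = 0.65·0.5364 / (0.65·0.5364 + 0.45·0.4636) ≈ 0.6256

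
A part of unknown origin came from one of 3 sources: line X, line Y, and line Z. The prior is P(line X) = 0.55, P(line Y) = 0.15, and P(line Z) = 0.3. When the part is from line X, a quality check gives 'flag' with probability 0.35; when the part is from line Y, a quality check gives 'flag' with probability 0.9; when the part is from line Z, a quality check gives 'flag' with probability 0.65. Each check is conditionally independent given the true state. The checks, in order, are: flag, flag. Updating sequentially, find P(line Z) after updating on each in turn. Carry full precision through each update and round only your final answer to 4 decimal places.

After 'flag': normaliser = 0.35·0.5500 + 0.9·0.1500 + 0.65·0.3000; P(line X) ≈ 0.3684, P(line Y) ≈ 0.2584, P(line Z) ≈ 0.3732
After 'flag': normaliser = 0.35·0.3684 + 0.9·0.2584 + 0.65·0.3732; P(line X) ≈ 0.2135, P(line Y) ≈ 0.3850, P(line Z) ≈ 0.4016

0.4016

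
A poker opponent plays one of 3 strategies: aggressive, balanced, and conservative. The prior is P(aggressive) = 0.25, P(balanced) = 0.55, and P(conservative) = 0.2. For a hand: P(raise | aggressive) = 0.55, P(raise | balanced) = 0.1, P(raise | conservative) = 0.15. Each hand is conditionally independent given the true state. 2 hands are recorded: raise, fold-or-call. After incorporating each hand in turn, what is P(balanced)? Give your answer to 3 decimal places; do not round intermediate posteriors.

After 'raise': normaliser = 0.55·0.2500 + 0.1·0.5500 + 0.15·0.2000; P(aggressive) ≈ 0.6180, P(balanced) ≈ 0.2472, P(conservative) ≈ 0.1348
After 'fold-or-call': normaliser = 0.45·0.6180 + 0.9·0.2472 + 0.85·0.1348; P(aggressive) ≈ 0.4521, P(balanced) ≈ 0.3616, P(conservative) ≈ 0.1863

0.362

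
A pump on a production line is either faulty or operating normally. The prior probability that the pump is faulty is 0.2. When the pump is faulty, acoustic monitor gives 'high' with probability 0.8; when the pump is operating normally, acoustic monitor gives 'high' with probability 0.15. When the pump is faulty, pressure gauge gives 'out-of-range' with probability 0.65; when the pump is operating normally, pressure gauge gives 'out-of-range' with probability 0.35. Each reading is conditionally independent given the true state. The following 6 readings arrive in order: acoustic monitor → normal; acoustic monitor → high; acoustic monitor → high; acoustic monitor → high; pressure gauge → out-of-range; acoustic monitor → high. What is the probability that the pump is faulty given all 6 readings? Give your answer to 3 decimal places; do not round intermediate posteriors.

After acoustic monitor='normal': P(faulty) = 0.2·0.2000 / (0.2·0.2000 + 0.85·0.8000) ≈ 0.0556
After acoustic monitor='high': P(faulty) = 0.8·0.0556 / (0.8·0.0556 + 0.15·0.9444) ≈ 0.2388
After acoustic monitor='high': P(faulty) = 0.8·0.2388 / (0.8·0.2388 + 0.15·0.7612) ≈ 0.6259
After acoustic monitor='high': P(faulty) = 0.8·0.6259 / (0.8·0.6259 + 0.15·0.3741) ≈ 0.8992
After pressure gauge='out-of-range': P(faulty) = 0.65·0.8992 / (0.65·0.8992 + 0.35·0.1008) ≈ 0.9431
After acoustic monitor='high': P(faulty) = 0.8·0.9431 / (0.8·0.9431 + 0.15·0.0569) ≈ 0.9888

0.989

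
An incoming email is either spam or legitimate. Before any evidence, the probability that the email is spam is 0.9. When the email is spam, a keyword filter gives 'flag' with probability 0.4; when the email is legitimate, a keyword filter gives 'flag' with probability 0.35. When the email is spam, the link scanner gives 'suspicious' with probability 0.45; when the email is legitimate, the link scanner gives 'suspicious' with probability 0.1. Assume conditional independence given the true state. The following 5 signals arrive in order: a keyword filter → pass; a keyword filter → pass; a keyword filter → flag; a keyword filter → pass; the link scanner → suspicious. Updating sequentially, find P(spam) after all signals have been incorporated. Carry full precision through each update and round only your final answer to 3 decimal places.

After a keyword filter='pass': P(spam) = 0.6·0.9000 / (0.6·0.9000 + 0.65·0.1000) ≈ 0.8926
After a keyword filter='pass': P(spam) = 0.6·0.8926 / (0.6·0.8926 + 0.65·0.1074) ≈ 0.8846
After a keyword filter='flag': P(spam) = 0.4·0.8846 / (0.4·0.8846 + 0.35·0.1154) ≈ 0.8976
After a keyword filter='pass': P(spam) = 0.6·0.8976 / (0.6·0.8976 + 0.65·0.1024) ≈ 0.8900
After the link scanner='suspicious': P(spam) = 0.45·0.8900 / (0.45·0.8900 + 0.1·0.1100) ≈ 0.9733

0.973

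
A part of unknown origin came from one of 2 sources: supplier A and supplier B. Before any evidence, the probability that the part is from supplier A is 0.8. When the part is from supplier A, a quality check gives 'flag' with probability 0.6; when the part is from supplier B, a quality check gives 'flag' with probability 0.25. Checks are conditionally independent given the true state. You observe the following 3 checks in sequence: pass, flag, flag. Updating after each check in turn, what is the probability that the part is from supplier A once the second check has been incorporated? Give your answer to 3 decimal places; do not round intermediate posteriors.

After 'pass': P(supplier A) = 0.4·0.8000 / (0.4·0.8000 + 0.75·0.2000) ≈ 0.6809
After 'flag': P(supplier A) = 0.6·0.6809 / (0.6·0.6809 + 0.25·0.3191) ≈ 0.8366

0.837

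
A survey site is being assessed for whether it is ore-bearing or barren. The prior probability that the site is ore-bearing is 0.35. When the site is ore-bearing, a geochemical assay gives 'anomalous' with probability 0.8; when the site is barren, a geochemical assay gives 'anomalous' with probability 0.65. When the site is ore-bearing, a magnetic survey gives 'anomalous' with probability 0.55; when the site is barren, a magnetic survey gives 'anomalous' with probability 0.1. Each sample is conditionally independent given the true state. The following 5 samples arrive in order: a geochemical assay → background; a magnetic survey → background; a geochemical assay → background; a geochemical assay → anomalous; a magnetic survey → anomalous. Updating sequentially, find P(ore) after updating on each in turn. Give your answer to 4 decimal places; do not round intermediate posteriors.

After a geochemical assay='background': P(ore) = 0.2·0.3500 / (0.2·0.3500 + 0.35·0.6500) ≈ 0.2353
After a magnetic survey='background': P(ore) = 0.45·0.2353 / (0.45·0.2353 + 0.9·0.7647) ≈ 0.1333
After a geochemical assay='background': P(ore) = 0.2·0.1333 / (0.2·0.1333 + 0.35·0.8667) ≈ 0.0808
After a geochemical assay='anomalous': P(ore) = 0.8·0.0808 / (0.8·0.0808 + 0.65·0.9192) ≈ 0.0976
After a magnetic survey='anomalous': P(ore) = 0.55·0.0976 / (0.55·0.0976 + 0.1·0.9024) ≈ 0.3731

0.3731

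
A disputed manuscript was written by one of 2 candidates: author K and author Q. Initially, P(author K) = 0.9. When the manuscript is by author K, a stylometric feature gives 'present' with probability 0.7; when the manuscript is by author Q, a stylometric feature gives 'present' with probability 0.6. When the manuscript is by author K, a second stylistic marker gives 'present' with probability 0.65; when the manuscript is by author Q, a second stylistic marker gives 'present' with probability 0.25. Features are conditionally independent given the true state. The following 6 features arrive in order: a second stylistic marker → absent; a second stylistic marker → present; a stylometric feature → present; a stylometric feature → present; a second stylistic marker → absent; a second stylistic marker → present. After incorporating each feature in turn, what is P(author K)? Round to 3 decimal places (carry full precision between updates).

After a second stylistic marker='absent': P(author K) = 0.35·0.9000 / (0.35·0.9000 + 0.75·0.1000) ≈ 0.8077
After a second stylistic marker='present': P(author K) = 0.65·0.8077 / (0.65·0.8077 + 0.25·0.1923) ≈ 0.9161
After a stylometric feature='present': P(author K) = 0.7·0.9161 / (0.7·0.9161 + 0.6·0.0839) ≈ 0.9272
After a stylometric feature='present': P(author K) = 0.7·0.9272 / (0.7·0.9272 + 0.6·0.0728) ≈ 0.9370
After a second stylistic marker='absent': P(author K) = 0.35·0.9370 / (0.35·0.9370 + 0.75·0.0630) ≈ 0.8740
After a second stylistic marker='present': P(author K) = 0.65·0.8740 / (0.65·0.8740 + 0.25·0.1260) ≈ 0.9475

0.947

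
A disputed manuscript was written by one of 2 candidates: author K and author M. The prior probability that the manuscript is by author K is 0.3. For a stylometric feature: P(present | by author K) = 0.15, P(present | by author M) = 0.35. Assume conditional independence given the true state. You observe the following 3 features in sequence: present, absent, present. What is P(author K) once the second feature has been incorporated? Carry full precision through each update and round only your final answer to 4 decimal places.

After 'present': P(author K) = 0.15·0.3000 / (0.15·0.3000 + 0.35·0.7000) ≈ 0.1552
After 'absent': P(author K) = 0.85·0.1552 / (0.85·0.1552 + 0.65·0.8448) ≈ 0.1937

0.1937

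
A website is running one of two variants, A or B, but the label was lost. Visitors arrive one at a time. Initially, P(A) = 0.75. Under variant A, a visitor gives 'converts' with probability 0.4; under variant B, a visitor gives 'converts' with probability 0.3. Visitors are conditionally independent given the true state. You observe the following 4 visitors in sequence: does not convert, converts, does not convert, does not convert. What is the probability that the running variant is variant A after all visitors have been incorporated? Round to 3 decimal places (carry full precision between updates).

After 'does not convert': P(A) = 0.6·0.7500 / (0.6·0.7500 + 0.7·0.2500) ≈ 0.7200
After 'converts': P(A) = 0.4·0.7200 / (0.4·0.7200 + 0.3·0.2800) ≈ 0.7742
After 'does not convert': P(A) = 0.6·0.7742 / (0.6·0.7742 + 0.7·0.2258) ≈ 0.7461
After 'does not convert': P(A) = 0.6·0.7461 / (0.6·0.7461 + 0.7·0.2539) ≈ 0.7158

0.716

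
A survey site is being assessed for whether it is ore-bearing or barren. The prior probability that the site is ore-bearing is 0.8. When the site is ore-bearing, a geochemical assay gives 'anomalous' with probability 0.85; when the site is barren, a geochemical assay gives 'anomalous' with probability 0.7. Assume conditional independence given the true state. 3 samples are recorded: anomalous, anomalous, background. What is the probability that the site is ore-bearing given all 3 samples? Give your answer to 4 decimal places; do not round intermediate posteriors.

After 'anomalous': P(ore) = 0.85·0.8000 / (0.85·0.8000 + 0.7·0.2000) ≈ 0.8293
After 'anomalous': P(ore) = 0.85·0.8293 / (0.85·0.8293 + 0.7·0.1707) ≈ 0.8550
After 'background': P(ore) = 0.15·0.8550 / (0.15·0.8550 + 0.3·0.1450) ≈ 0.7468

0.7468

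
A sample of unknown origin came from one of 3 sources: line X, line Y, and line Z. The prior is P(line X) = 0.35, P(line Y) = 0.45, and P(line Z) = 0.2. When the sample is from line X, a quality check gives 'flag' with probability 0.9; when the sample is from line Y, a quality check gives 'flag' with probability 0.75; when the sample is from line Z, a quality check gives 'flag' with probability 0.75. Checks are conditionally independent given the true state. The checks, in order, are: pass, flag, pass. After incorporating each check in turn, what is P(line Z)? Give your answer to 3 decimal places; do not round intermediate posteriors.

0.279

Each posterior becomes the prior for the next update.
After 'pass': normaliser = 0.1·0.3500 + 0.25·0.4500 + 0.25·0.2000; P(line X) ≈ 0.1772, P(line Y) ≈ 0.5696, P(line Z) ≈ 0.2532
After 'flag': normaliser = 0.9·0.1772 + 0.75·0.5696 + 0.75·0.2532; P(line X) ≈ 0.2054, P(line Y) ≈ 0.5501, P(line Z) ≈ 0.2445
After 'pass': normaliser = 0.1·0.2054 + 0.25·0.5501 + 0.25·0.2445; P(line X) ≈ 0.0937, P(line Y) ≈ 0.6274, P(line Z) ≈ 0.2789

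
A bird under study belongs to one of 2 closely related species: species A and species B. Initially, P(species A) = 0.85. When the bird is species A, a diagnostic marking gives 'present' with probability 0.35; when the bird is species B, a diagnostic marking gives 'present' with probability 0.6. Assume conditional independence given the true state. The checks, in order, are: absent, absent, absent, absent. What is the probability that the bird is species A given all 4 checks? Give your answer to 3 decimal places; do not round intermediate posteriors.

0.975

After 'absent': P(species A) = 0.65·0.8500 / (0.65·0.8500 + 0.4·0.1500) ≈ 0.9020
After 'absent': P(species A) = 0.65·0.9020 / (0.65·0.9020 + 0.4·0.0980) ≈ 0.9374
After 'absent': P(species A) = 0.65·0.9374 / (0.65·0.9374 + 0.4·0.0626) ≈ 0.9605
After 'absent': P(species A) = 0.65·0.9605 / (0.65·0.9605 + 0.4·0.0395) ≈ 0.9753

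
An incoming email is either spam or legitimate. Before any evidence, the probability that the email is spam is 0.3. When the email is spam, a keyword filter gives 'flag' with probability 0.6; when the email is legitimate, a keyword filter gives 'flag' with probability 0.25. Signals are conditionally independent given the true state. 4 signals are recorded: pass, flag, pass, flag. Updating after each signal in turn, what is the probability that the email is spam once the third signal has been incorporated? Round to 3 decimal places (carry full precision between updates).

After 'pass': P(spam) = 0.4·0.3000 / (0.4·0.3000 + 0.75·0.7000) ≈ 0.1860
After 'flag': P(spam) = 0.6·0.1860 / (0.6·0.1860 + 0.25·0.8140) ≈ 0.3542
After 'pass': P(spam) = 0.4·0.3542 / (0.4·0.3542 + 0.75·0.6458) ≈ 0.2263

0.226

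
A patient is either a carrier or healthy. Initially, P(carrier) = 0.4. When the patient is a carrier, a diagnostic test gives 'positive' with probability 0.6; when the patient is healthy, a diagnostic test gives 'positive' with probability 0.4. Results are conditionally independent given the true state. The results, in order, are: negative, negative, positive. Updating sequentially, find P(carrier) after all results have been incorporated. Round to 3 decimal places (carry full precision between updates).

Each posterior becomes the prior for the next update.
After 'negative': P(carrier) = 0.4·0.4000 / (0.4·0.4000 + 0.6·0.6000) ≈ 0.3077
After 'negative': P(carrier) = 0.4·0.3077 / (0.4·0.3077 + 0.6·0.6923) ≈ 0.2286
After 'positive': P(carrier) = 0.6·0.2286 / (0.6·0.2286 + 0.4·0.7714) ≈ 0.3077

0.308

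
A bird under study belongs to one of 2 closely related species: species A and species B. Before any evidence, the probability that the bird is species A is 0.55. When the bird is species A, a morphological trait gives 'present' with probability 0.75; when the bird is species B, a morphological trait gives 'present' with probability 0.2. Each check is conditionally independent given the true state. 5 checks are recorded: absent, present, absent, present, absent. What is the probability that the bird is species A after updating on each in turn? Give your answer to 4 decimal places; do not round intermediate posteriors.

Each posterior becomes the prior for the next update.
After 'absent': P(species A) = 0.25·0.5500 / (0.25·0.5500 + 0.8·0.4500) ≈ 0.2764
After 'present': P(species A) = 0.75·0.2764 / (0.75·0.2764 + 0.2·0.7236) ≈ 0.5889
After 'absent': P(species A) = 0.25·0.5889 / (0.25·0.5889 + 0.8·0.4111) ≈ 0.3092
After 'present': P(species A) = 0.75·0.3092 / (0.75·0.3092 + 0.2·0.6908) ≈ 0.6267
After 'absent': P(species A) = 0.25·0.6267 / (0.25·0.6267 + 0.8·0.3733) ≈ 0.3441

0.3441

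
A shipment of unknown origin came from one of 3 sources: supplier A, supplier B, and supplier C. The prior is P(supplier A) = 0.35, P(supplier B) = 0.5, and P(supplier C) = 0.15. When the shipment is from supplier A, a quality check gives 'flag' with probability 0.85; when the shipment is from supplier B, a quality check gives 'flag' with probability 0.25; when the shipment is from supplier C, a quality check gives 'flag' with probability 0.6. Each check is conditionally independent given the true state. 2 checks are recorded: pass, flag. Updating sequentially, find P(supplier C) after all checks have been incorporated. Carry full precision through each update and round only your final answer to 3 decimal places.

0.206

After 'pass': normaliser = 0.15·0.3500 + 0.75·0.5000 + 0.4·0.1500; P(supplier A) ≈ 0.1077, P(supplier B) ≈ 0.7692, P(supplier C) ≈ 0.1231
After 'flag': normaliser = 0.85·0.1077 + 0.25·0.7692 + 0.6·0.1231; P(supplier A) ≈ 0.2559, P(supplier B) ≈ 0.5376, P(supplier C) ≈ 0.2065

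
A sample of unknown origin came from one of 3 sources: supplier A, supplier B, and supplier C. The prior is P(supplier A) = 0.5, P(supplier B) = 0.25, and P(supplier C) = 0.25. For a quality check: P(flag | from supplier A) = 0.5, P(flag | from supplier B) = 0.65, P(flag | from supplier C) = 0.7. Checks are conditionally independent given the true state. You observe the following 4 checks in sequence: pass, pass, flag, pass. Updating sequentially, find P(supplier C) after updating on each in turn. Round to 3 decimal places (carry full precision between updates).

After 'pass': normaliser = 0.5·0.5000 + 0.35·0.2500 + 0.3·0.2500; P(supplier A) ≈ 0.6061, P(supplier B) ≈ 0.2121, P(supplier C) ≈ 0.1818
After 'pass': normaliser = 0.5·0.6061 + 0.35·0.2121 + 0.3·0.1818; P(supplier A) ≈ 0.7018, P(supplier B) ≈ 0.1719, P(supplier C) ≈ 0.1263
After 'flag': normaliser = 0.5·0.7018 + 0.65·0.1719 + 0.7·0.1263; P(supplier A) ≈ 0.6367, P(supplier B) ≈ 0.2028, P(supplier C) ≈ 0.1605
After 'pass': normaliser = 0.5·0.6367 + 0.35·0.2028 + 0.3·0.1605; P(supplier A) ≈ 0.7277, P(supplier B) ≈ 0.1622, P(supplier C) ≈ 0.1100

0.110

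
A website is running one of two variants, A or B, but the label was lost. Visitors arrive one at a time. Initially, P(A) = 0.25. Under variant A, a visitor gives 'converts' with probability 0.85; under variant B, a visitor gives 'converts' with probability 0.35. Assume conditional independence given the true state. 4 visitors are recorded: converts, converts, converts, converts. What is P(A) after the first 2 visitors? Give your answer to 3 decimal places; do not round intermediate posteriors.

0.663

After 'converts': P(A) = 0.85·0.2500 / (0.85·0.2500 + 0.35·0.7500) ≈ 0.4474
After 'converts': P(A) = 0.85·0.4474 / (0.85·0.4474 + 0.35·0.5526) ≈ 0.6628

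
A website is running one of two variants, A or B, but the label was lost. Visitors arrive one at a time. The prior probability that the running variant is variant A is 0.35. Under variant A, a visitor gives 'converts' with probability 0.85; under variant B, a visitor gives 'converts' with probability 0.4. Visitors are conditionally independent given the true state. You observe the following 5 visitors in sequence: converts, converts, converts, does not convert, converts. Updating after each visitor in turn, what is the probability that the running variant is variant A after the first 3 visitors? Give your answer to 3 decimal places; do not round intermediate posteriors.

Each posterior becomes the prior for the next update.
After 'converts': P(A) = 0.85·0.3500 / (0.85·0.3500 + 0.4·0.6500) ≈ 0.5336
After 'converts': P(A) = 0.85·0.5336 / (0.85·0.5336 + 0.4·0.4664) ≈ 0.7086
After 'converts': P(A) = 0.85·0.7086 / (0.85·0.7086 + 0.4·0.2914) ≈ 0.8378

0.838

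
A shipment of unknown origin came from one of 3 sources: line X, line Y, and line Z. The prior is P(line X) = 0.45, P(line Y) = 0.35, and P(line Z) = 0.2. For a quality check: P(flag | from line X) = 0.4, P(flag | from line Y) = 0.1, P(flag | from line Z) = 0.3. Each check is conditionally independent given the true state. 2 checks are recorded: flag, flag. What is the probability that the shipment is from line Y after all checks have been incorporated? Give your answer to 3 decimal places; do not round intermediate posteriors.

0.037

After 'flag': normaliser = 0.4·0.4500 + 0.1·0.3500 + 0.3·0.2000; P(line X) ≈ 0.6545, P(line Y) ≈ 0.1273, P(line Z) ≈ 0.2182
After 'flag': normaliser = 0.4·0.6545 + 0.1·0.1273 + 0.3·0.2182; P(line X) ≈ 0.7701, P(line Y) ≈ 0.0374, P(line Z) ≈ 0.1925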